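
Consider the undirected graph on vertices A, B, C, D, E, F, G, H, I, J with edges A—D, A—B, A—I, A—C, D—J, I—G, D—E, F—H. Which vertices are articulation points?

A, D, I

Removing A increases the component count from 2 to 5, so A is a cut vertex.
Removing D increases the component count from 2 to 4, so D is a cut vertex.
Removing I increases the component count from 2 to 3, so I is a cut vertex.
By contrast removing C leaves 2 components; it is not a cut vertex. No other vertex is a cut vertex either.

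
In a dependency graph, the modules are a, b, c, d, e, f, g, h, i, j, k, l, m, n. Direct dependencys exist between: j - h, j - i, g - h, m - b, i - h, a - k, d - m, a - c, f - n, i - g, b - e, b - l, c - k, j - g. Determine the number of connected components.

4

Starting from f we can reach f, n. That is one component of size 2.
Starting from a we can reach a, c, k. That is one component of size 3.
Starting from g we can reach g, h, i, j. That is one component of size 4.
Starting from b we can reach b, d, e, l, m. That is one component of size 5.
Total: 4 components.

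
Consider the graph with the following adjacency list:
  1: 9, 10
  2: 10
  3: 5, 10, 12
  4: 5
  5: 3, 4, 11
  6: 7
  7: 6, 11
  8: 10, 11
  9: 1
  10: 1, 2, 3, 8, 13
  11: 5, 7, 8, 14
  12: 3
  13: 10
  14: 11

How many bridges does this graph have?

9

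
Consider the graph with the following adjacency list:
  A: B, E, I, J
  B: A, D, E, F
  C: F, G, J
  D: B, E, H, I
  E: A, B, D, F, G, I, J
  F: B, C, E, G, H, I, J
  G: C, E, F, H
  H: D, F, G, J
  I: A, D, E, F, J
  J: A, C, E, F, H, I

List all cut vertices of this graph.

none

Removing I, for instance, still leaves 1 component. No single vertex removal increases the component count — the graph has no articulation points.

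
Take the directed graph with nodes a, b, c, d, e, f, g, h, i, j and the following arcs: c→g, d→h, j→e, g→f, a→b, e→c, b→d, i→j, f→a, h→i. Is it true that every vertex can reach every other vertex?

Yes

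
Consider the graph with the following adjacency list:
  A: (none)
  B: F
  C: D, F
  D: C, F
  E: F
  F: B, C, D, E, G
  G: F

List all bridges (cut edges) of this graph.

B-F, E-F, F-G

The edges on the cycle F-C-D-F are not bridges since each lies on that cycle.
But removing F-B disconnects F from B; removing F-G disconnects F from G; removing F-E disconnects F from E — these are bridges.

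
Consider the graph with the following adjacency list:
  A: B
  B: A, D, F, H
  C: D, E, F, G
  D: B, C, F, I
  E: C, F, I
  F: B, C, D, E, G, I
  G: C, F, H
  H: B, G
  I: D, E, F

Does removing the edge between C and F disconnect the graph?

No

After removing C-F, the path C-D-F still connects them, so the edge is not a bridge.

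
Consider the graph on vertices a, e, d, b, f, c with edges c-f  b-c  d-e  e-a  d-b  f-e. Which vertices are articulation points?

e

Removing e increases the component count from 1 to 2, so e is a cut vertex.
By contrast removing a leaves 1 component; it is not a cut vertex. No other vertex is a cut vertex either.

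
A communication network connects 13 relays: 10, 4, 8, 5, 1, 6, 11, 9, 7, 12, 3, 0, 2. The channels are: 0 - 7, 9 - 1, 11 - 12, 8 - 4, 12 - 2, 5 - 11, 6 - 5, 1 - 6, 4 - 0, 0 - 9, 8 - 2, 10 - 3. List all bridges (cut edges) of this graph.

0-7, 10-3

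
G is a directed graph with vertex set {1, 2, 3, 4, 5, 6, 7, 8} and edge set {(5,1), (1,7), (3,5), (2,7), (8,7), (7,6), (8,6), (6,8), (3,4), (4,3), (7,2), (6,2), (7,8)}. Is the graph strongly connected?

No

There is no directed path from 1 to 3, so the graph is not strongly connected.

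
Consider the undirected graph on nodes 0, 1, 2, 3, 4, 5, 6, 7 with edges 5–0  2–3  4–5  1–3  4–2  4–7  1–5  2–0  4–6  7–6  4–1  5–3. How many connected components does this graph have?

1

Starting from 0 we can reach 0, 1, 2, 3, 4, 5, 6, 7. That is one component of size 8.
Total: 1 component.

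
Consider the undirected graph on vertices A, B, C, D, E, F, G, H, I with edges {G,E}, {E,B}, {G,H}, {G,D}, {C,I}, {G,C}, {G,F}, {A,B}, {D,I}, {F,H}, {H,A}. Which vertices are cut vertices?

G

Removing G increases the component count from 1 to 2, so G is a cut vertex.
By contrast removing C leaves 1 component; it is not a cut vertex. No other vertex is a cut vertex either.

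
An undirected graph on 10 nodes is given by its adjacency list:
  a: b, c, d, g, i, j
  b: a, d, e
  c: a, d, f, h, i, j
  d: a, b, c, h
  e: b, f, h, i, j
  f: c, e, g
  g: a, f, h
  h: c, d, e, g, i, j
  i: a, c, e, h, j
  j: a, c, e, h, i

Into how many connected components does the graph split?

1

Starting from a we can reach a, b, c, d, e, f, g, h, i, j. That is one component of size 10.
Total: 1 component.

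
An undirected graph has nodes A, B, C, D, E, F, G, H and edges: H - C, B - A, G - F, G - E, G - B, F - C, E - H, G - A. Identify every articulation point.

Removing G increases the component count from 2 to 3, so G is a cut vertex.
By contrast removing E leaves 2 components; it is not a cut vertex. No other vertex is a cut vertex either.

G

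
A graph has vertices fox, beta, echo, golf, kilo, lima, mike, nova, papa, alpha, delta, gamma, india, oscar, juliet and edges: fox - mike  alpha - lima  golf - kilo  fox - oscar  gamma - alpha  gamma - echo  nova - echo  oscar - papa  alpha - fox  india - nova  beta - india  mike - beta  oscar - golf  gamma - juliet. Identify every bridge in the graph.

The edges on the cycle gamma-alpha-fox-mike-beta-india-nova-echo-gamma are not bridges since each lies on that cycle.
But removing oscar - golf disconnects oscar from golf; removing golf - kilo disconnects golf from kilo; removing alpha - lima disconnects alpha from lima; removing oscar - papa disconnects oscar from papa — these are bridges.
In total 6 edges are bridges.

alpha-lima, fox-oscar, gamma-juliet, golf-kilo, golf-oscar, oscar-papa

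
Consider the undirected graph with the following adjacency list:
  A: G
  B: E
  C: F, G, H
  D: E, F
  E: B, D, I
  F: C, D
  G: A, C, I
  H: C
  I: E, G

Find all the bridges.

A-G, B-E, C-H

The edges on the cycle D-F-C-G-I-E-D are not bridges since each lies on that cycle.
But removing B-E disconnects B from E; removing G-A disconnects G from A; removing C-H disconnects C from H — these are bridges.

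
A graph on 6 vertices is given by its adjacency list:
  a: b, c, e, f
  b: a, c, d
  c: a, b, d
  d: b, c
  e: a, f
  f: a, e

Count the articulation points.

1

Removing a increases the component count from 1 to 2, so a is a cut vertex.
By contrast removing f leaves 1 component; it is not a cut vertex. No other vertex is a cut vertex either.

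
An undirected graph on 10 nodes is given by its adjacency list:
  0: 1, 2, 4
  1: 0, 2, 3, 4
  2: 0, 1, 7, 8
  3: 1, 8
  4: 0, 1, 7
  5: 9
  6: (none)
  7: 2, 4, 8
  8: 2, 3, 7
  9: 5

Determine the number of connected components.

6 is isolated — a component by itself.
Starting from 5 we can reach 5, 9. That is one component of size 2.
Starting from 0 we can reach 0, 1, 2, 3, 4, 7, 8. That is one component of size 7.
Total: 3 components.

3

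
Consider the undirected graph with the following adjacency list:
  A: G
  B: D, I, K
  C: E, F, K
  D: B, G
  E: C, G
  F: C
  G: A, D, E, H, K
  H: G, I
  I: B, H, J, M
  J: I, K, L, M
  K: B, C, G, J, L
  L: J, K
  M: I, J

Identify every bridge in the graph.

A-G, C-F

The edges on the cycle B-I-M-J-L-K-B are not bridges since each lies on that cycle.
But removing F-C disconnects F from C; removing G-A disconnects G from A — these are bridges.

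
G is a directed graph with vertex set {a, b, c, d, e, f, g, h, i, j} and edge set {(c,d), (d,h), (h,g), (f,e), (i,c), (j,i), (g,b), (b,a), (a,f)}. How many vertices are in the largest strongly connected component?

1

{a} is an SCC by itself.
{f} is an SCC by itself.
{j} is an SCC by itself.
{h} is an SCC by itself.
{e} is an SCC by itself.
(and 5 more singleton SCCs)
The largest has 1 vertex.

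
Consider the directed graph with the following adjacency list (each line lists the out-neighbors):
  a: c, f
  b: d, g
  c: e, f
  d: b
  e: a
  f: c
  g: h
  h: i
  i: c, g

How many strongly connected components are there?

3

{a, c, e, f} are all mutually reachable — one SCC of size 4.
{g, h, i} are all mutually reachable — one SCC of size 3.
{b, d} are all mutually reachable — one SCC of size 2.
That gives 3 strongly connected components.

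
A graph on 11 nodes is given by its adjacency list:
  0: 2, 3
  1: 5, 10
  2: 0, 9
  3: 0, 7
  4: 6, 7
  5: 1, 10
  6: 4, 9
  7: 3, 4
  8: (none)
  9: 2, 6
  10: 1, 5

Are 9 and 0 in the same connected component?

Yes

From 9 we can reach 0, 2, 3, 4, 6, 7, 9, which includes 0.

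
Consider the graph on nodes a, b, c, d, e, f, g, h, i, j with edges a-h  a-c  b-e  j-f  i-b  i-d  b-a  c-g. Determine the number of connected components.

Starting from f we can reach f, j. That is one component of size 2.
Starting from a we can reach a, b, c, d, e, g, h, i. That is one component of size 8.
Total: 2 components.

2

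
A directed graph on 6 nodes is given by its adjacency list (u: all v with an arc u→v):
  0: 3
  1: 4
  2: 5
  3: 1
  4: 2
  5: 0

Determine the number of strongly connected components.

{0, 1, 2, 3, 4, 5} are all mutually reachable — one SCC of size 6.
That gives 1 strongly connected component.

1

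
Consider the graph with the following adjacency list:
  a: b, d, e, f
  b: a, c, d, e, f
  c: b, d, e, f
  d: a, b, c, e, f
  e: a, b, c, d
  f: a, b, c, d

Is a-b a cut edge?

After removing a-b, the path a-f-b still connects them, so the edge is not a bridge.

No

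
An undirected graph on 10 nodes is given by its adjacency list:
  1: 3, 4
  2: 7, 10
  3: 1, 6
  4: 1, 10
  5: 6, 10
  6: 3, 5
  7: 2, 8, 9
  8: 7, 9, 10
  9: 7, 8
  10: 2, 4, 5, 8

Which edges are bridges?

The edges on the cycle 10-4-1-3-6-5-10 are not bridges since each lies on that cycle.
Every edge lies on some cycle, so there are no bridges.

none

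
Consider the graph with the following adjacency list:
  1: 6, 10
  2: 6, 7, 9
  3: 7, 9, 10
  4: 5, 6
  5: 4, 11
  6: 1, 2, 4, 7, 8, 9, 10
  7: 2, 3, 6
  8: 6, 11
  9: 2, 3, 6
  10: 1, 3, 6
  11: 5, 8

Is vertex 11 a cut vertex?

Deleting 11 leaves 1 component (was 1) (its neighbors 5, 8 remain connected to each other), so 11 is not a cut vertex.

No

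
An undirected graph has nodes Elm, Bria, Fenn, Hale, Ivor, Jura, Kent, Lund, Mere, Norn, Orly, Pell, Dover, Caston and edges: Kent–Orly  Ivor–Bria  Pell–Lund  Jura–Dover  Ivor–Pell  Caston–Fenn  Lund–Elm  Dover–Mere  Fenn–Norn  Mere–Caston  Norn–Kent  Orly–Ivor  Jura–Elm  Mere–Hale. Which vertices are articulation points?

Ivor, Mere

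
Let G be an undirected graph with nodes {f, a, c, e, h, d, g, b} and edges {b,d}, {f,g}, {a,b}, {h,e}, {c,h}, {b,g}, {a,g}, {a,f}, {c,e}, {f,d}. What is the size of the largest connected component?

5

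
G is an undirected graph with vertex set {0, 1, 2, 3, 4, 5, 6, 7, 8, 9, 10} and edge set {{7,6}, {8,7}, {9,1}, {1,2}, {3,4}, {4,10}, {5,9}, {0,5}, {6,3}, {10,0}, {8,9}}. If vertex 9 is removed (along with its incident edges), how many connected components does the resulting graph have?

With 9 gone, the remaining components are: {1, 2}; {0, 3, 4, 5, 6, 7, 8, 10}.
That is 2 components.

2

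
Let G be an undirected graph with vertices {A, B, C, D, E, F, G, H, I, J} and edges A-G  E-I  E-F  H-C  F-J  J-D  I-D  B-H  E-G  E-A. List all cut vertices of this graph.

E, H

Removing E increases the component count from 2 to 3, so E is a cut vertex.
Removing H increases the component count from 2 to 3, so H is a cut vertex.
By contrast removing D leaves 2 components; it is not a cut vertex. No other vertex is a cut vertex either.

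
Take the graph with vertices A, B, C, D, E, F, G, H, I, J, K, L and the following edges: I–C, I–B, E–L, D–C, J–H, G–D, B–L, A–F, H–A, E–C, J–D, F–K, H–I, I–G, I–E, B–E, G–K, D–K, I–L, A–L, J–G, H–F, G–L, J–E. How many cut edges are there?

0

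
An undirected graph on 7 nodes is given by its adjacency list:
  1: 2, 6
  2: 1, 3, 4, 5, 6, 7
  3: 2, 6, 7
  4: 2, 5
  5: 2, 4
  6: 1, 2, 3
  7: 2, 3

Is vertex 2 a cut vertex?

Deleting 2 raises the number of components from 1 to 2, so 2 is a cut vertex.

Yes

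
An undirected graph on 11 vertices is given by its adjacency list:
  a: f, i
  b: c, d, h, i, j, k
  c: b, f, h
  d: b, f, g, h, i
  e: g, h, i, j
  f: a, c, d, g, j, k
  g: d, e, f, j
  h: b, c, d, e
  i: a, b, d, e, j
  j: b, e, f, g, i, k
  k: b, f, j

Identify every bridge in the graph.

none

The edges on the cycle f-c-h-d-f are not bridges since each lies on that cycle.
Every edge lies on some cycle, so there are no bridges.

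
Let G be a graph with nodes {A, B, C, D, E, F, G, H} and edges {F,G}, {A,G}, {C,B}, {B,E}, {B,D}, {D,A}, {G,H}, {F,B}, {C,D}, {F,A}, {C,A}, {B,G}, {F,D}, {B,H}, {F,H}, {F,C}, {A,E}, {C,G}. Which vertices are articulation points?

none

Removing B, for instance, still leaves 1 component. No single vertex removal increases the component count — the graph has no articulation points.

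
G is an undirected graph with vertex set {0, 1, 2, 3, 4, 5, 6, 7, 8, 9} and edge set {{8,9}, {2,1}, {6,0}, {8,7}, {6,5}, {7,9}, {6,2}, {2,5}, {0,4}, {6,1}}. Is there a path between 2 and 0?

Yes

From 2 we can reach 0, 1, 2, 4, 5, 6, which includes 0.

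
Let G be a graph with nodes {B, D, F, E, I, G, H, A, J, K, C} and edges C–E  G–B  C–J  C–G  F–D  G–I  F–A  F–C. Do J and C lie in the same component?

Yes

From J we can reach A, B, C, D, E, F, G, I, J, which includes C.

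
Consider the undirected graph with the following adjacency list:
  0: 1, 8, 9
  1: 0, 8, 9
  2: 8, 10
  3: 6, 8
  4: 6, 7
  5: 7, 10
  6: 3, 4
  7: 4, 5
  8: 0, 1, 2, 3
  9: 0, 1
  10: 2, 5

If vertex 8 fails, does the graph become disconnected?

Yes

Deleting 8 raises the number of components from 1 to 2, so 8 is a cut vertex.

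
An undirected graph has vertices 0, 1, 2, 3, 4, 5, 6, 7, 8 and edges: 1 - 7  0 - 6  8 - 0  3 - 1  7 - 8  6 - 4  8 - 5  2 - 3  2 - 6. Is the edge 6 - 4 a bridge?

Yes

Removing 6 - 4 leaves no path between 6 and 4: the component count goes from 1 to 2. So it is a bridge.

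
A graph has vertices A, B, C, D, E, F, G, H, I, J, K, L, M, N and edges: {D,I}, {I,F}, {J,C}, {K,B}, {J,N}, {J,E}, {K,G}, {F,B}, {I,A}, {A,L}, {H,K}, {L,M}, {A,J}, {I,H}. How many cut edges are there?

The edges on the cycle I-H-K-B-F-I are not bridges since each lies on that cycle.
But removing A-I disconnects A from I; removing G-K disconnects G from K; removing N-J disconnects N from J; removing E-J disconnects E from J — these are bridges.
In total 9 edges are bridges.

9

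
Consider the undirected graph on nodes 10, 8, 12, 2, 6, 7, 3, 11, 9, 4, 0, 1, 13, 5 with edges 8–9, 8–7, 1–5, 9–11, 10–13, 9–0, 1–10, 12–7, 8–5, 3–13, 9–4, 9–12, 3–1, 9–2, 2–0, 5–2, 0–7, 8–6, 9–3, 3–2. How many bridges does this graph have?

3

The edges on the cycle 8-9-3-1-5-2-0-7-8 are not bridges since each lies on that cycle.
But removing 11–9 disconnects 11 from 9; removing 6–8 disconnects 6 from 8; removing 9–4 disconnects 9 from 4 — these are bridges.
That makes 3 bridges.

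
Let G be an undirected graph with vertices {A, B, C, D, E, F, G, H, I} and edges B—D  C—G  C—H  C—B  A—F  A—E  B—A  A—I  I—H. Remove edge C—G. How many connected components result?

Before removal there is 1 component.
C—G is a bridge — removing it separates C's side from G's side.
After removal: 2 components.

2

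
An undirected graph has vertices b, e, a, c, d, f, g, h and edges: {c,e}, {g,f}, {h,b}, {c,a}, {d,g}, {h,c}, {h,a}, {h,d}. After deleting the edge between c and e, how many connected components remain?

2

Before removal there is 1 component.
c-e is a bridge — removing it separates c's side from e's side.
After removal: 2 components.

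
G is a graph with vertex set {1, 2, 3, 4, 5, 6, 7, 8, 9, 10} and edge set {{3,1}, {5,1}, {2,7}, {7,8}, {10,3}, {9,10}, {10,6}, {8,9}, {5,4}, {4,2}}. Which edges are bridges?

The edges on the cycle 5-4-2-7-8-9-10-3-1-5 are not bridges since each lies on that cycle.
But removing 6—10 disconnects 6 from 10 — this is a bridge.

10-6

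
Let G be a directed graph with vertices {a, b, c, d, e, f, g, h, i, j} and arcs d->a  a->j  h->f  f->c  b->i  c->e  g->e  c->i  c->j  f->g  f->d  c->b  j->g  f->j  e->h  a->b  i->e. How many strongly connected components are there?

{a, b, c, d, e, f, g, h, i, j} are all mutually reachable — one SCC of size 10.
That gives 1 strongly connected component.

1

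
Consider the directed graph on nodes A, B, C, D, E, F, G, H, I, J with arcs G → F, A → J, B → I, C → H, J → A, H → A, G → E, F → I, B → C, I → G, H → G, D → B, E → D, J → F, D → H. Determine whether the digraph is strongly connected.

From C we can reach every vertex (A, B, C, D, E, F, G, H, I, J), and every vertex can reach C (A, B, C, D, E, F, G, H, I, J). So the whole graph is one strongly connected component.

Yes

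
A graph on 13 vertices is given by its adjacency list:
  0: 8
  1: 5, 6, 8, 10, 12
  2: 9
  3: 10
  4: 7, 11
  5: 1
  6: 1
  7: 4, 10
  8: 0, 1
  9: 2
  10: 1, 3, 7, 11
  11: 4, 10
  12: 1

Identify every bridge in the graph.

The edges on the cycle 10-11-4-7-10 are not bridges since each lies on that cycle.
But removing 8-0 disconnects 8 from 0; removing 1-12 disconnects 1 from 12; removing 10-3 disconnects 10 from 3; removing 9-2 disconnects 9 from 2 — these are bridges.
In total 8 edges are bridges.

0-8, 1-10, 1-12, 1-5, 1-6, 1-8, 10-3, 2-9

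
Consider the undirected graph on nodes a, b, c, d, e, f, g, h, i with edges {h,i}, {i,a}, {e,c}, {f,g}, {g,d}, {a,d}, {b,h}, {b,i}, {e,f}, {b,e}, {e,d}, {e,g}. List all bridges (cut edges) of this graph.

c-e

The edges on the cycle b-e-f-g-d-a-i-b are not bridges since each lies on that cycle.
But removing e–c disconnects e from c — this is a bridge.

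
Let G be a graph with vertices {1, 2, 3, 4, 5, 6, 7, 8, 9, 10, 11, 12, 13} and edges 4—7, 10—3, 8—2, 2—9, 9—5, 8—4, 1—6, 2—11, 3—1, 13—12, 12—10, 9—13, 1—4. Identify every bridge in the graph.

1-6, 11-2, 4-7, 5-9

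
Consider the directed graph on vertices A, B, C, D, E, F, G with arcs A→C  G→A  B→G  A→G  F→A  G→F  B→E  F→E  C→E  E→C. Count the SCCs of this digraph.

{A, F, G} are all mutually reachable — one SCC of size 3.
{C, E} are all mutually reachable — one SCC of size 2.
{D} is an SCC by itself.
{B} is an SCC by itself.
That gives 4 strongly connected components.

4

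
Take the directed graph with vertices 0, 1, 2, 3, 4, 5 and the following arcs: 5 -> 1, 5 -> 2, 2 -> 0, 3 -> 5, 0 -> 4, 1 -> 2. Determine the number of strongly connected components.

6

{4} is an SCC by itself.
{1} is an SCC by itself.
{2} is an SCC by itself.
{0} is an SCC by itself.
{3} is an SCC by itself.
(and 1 more singleton SCC)
That gives 6 strongly connected components.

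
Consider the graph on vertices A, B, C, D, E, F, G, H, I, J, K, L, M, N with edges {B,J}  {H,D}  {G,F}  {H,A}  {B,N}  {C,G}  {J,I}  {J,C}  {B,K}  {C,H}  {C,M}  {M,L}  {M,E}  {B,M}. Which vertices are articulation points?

Removing B increases the component count from 1 to 3, so B is a cut vertex.
Removing C increases the component count from 1 to 3, so C is a cut vertex.
Removing G increases the component count from 1 to 2, so G is a cut vertex.
Likewise H, J, M are cut vertices.
By contrast removing I leaves 1 component; it is not a cut vertex. No other vertex is a cut vertex either.

B, C, G, H, J, M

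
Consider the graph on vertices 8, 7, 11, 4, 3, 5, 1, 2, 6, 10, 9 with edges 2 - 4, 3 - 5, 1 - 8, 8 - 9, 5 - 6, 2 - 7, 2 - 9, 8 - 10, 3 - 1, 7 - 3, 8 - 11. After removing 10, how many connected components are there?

1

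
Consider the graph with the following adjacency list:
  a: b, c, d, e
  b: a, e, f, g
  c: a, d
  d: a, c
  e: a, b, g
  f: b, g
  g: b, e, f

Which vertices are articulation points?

a

Removing a increases the component count from 1 to 2, so a is a cut vertex.
By contrast removing g leaves 1 component; it is not a cut vertex. No other vertex is a cut vertex either.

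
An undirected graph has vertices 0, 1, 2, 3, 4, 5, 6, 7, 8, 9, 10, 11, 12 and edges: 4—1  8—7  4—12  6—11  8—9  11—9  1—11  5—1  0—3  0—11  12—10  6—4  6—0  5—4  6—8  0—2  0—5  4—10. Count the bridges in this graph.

3

The edges on the cycle 6-0-5-1-4-6 are not bridges since each lies on that cycle.
But removing 0—3 disconnects 0 from 3; removing 2—0 disconnects 2 from 0; removing 8—7 disconnects 8 from 7 — these are bridges.
That makes 3 bridges.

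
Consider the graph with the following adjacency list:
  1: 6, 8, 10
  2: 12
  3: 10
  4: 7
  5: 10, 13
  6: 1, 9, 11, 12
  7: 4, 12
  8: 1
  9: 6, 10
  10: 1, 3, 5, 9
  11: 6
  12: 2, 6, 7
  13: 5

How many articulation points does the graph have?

6

Removing 1 increases the component count from 1 to 2, so 1 is a cut vertex.
Removing 5 increases the component count from 1 to 2, so 5 is a cut vertex.
Removing 6 increases the component count from 1 to 3, so 6 is a cut vertex.
Likewise 7, 10, 12 are cut vertices.
By contrast removing 9 leaves 1 component; it is not a cut vertex. No other vertex is a cut vertex either.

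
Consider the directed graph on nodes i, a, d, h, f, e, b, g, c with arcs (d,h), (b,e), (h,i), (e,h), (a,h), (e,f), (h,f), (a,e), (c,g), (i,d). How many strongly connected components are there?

7

{d, h, i} are all mutually reachable — one SCC of size 3.
{a} is an SCC by itself.
{c} is an SCC by itself.
{b} is an SCC by itself.
{f} is an SCC by itself.
(and 2 more singleton SCCs)
That gives 7 strongly connected components.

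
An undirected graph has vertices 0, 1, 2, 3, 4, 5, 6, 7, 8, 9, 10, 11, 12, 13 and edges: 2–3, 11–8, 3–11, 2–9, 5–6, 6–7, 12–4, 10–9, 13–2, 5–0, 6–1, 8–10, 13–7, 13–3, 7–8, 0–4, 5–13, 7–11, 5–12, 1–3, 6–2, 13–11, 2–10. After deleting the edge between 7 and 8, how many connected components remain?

7 and 8 are still connected via 7-11-8, so the component count stays at 1.

1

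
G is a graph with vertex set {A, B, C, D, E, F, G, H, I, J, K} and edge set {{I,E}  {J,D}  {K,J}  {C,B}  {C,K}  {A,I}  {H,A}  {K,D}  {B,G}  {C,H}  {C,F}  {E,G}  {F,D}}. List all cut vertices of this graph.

C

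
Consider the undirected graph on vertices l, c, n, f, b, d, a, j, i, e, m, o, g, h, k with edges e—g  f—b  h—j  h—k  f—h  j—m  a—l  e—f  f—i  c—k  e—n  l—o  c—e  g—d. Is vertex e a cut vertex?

Yes

Deleting e raises the number of components from 2 to 4, so e is a cut vertex.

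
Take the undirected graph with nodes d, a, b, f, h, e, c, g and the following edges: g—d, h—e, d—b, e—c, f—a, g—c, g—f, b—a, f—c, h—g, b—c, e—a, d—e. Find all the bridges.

none

The edges on the cycle h-g-d-b-c-e-h are not bridges since each lies on that cycle.
Every edge lies on some cycle, so there are no bridges.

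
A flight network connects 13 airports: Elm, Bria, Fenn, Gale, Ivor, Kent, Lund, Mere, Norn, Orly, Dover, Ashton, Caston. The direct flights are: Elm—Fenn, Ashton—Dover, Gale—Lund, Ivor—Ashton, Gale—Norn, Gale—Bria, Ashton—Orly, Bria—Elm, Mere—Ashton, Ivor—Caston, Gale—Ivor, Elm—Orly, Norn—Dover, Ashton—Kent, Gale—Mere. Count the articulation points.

4

Removing Elm increases the component count from 1 to 2, so Elm is a cut vertex.
Removing Gale increases the component count from 1 to 2, so Gale is a cut vertex.
Removing Ivor increases the component count from 1 to 2, so Ivor is a cut vertex.
Likewise Ashton is a cut vertex.
By contrast removing Kent leaves 1 component; it is not a cut vertex. No other vertex is a cut vertex either.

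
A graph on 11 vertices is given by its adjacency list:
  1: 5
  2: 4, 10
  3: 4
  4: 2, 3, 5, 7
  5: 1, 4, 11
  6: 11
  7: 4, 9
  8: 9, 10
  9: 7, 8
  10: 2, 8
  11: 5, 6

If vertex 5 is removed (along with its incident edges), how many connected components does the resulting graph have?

3

With 5 gone, the remaining components are: {1}; {6, 11}; {2, 3, 4, 7, 8, 9, 10}.
That is 3 components.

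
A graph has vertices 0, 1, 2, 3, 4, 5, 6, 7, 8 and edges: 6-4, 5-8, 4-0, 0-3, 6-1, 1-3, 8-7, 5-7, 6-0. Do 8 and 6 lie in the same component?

No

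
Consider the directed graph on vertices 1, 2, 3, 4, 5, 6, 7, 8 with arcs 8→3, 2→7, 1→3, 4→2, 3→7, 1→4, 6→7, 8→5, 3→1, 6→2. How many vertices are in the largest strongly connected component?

{1, 3} are all mutually reachable — one SCC of size 2.
{6} is an SCC by itself.
{5} is an SCC by itself.
{4} is an SCC by itself.
{8} is an SCC by itself.
(and 2 more singleton SCCs)
The largest has 2 vertices.

2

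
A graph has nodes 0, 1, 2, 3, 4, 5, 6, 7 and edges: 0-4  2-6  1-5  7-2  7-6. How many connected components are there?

3 is isolated — a component by itself.
Starting from 0 we can reach 0, 4. That is one component of size 2.
Starting from 1 we can reach 1, 5. That is one component of size 2.
Starting from 2 we can reach 2, 6, 7. That is one component of size 3.
Total: 4 components.

4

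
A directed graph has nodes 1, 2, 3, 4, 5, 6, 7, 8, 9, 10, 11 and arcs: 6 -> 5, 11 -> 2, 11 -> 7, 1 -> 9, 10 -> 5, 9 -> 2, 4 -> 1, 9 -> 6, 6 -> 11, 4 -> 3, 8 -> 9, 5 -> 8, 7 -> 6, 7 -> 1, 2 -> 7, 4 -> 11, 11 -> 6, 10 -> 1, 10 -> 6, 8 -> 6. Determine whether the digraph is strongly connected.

There is no directed path from 9 to 10, so the graph is not strongly connected.

No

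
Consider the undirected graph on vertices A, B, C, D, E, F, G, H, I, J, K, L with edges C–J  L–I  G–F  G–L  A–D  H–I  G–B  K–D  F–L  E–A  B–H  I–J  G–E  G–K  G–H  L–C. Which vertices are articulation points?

G

Removing G increases the component count from 1 to 2, so G is a cut vertex.
By contrast removing H leaves 1 component; it is not a cut vertex. No other vertex is a cut vertex either.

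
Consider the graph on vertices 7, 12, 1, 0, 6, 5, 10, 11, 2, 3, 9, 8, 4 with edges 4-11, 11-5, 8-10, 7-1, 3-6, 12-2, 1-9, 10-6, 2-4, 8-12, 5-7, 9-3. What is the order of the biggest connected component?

12

0 is isolated — a component by itself.
Starting from 1 we can reach 1, 2, 3, 4, 5, 6, 7, 8, 9, 10, 11, 12. That is one component of size 12.
The largest has 12 vertices.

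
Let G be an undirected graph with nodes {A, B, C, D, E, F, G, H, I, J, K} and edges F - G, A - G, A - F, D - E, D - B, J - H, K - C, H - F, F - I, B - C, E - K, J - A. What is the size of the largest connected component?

Starting from B we can reach B, C, D, E, K. That is one component of size 5.
Starting from A we can reach A, F, G, H, I, J. That is one component of size 6.
The largest has 6 vertices.

6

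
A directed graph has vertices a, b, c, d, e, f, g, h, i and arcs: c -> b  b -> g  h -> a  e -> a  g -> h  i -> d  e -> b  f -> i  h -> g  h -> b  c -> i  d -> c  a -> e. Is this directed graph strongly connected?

There is no directed path from d to f, so the graph is not strongly connected.

No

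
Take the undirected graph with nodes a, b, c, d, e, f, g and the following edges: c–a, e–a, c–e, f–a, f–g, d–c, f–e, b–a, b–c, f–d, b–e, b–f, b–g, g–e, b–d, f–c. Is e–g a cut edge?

No

After removing e–g, the path e-b-g still connects them, so the edge is not a bridge.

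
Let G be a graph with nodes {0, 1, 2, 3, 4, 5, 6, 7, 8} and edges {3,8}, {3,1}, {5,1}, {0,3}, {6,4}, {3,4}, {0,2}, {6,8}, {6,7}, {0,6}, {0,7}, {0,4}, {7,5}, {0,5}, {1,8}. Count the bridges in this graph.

The edges on the cycle 0-6-8-1-5-7-0 are not bridges since each lies on that cycle.
But removing 0—2 disconnects 0 from 2 — this is a bridge.

1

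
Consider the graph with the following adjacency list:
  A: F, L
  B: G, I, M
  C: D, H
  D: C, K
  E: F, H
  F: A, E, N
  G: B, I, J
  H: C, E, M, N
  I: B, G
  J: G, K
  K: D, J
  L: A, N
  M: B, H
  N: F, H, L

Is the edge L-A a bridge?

No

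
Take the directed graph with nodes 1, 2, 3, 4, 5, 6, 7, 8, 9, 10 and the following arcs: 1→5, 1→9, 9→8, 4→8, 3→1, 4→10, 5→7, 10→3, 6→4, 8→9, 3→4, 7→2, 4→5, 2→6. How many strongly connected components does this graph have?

2

{1, 2, 3, 4, 5, 6, 7, 10} are all mutually reachable — one SCC of size 8.
{8, 9} are all mutually reachable — one SCC of size 2.
That gives 2 strongly connected components.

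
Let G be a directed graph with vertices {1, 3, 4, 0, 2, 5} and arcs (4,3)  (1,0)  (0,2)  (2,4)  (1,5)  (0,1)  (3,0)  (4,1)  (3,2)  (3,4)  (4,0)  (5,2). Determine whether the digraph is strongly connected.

Yes

From 2 we can reach every vertex (0, 1, 2, 3, 4, 5), and every vertex can reach 2 (0, 1, 2, 3, 4, 5). So the whole graph is one strongly connected component.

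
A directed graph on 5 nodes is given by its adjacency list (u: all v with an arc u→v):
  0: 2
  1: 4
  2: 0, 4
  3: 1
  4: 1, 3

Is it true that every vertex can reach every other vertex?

There is no directed path from 4 to 0, so the graph is not strongly connected.

No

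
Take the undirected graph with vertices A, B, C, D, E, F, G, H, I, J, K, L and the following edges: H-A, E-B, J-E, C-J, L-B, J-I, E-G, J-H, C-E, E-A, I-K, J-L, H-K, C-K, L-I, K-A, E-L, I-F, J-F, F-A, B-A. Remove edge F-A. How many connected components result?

2

F and A are still connected via F-J-E-A, so the component count stays at 2.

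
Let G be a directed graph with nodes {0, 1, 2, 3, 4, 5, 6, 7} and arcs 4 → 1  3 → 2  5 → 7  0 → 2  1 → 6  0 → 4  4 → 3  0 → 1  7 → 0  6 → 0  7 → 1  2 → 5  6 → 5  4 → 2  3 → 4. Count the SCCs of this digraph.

{0, 1, 2, 3, 4, 5, 6, 7} are all mutually reachable — one SCC of size 8.
That gives 1 strongly connected component.

1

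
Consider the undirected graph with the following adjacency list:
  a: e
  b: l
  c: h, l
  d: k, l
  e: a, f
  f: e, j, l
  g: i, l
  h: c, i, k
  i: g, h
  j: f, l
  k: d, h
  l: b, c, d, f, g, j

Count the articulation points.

3

Removing e increases the component count from 1 to 2, so e is a cut vertex.
Removing f increases the component count from 1 to 2, so f is a cut vertex.
Removing l increases the component count from 1 to 3, so l is a cut vertex.
By contrast removing i leaves 1 component; it is not a cut vertex. No other vertex is a cut vertex either.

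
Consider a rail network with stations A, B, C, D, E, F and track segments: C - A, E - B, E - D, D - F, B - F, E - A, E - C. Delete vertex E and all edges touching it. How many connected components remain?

2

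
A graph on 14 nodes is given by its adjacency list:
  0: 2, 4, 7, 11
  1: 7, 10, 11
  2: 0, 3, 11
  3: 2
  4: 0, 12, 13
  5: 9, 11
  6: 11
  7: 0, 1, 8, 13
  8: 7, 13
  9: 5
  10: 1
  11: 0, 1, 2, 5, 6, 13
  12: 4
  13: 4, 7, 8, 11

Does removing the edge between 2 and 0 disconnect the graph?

No

After removing 2-0, the path 2-11-0 still connects them, so the edge is not a bridge.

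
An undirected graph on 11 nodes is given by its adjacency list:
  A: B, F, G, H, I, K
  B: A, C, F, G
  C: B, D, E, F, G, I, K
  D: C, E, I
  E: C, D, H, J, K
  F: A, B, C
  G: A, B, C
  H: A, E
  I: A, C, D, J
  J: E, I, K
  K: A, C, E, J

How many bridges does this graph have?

0

The edges on the cycle C-B-A-K-C are not bridges since each lies on that cycle.
Every edge lies on some cycle, so there are no bridges.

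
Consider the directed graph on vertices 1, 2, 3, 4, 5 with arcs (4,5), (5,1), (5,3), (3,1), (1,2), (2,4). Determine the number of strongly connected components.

{1, 2, 3, 4, 5} are all mutually reachable — one SCC of size 5.
That gives 1 strongly connected component.

1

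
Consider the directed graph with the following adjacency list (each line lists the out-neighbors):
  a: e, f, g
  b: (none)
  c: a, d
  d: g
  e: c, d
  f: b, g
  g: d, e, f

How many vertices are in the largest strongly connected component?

{a, c, d, e, f, g} are all mutually reachable — one SCC of size 6.
{b} is an SCC by itself.
The largest has 6 vertices.

6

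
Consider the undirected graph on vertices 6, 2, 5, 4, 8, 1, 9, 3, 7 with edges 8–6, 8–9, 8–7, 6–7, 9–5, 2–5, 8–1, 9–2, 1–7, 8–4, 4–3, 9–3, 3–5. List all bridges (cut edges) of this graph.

The edges on the cycle 9-2-5-9 are not bridges since each lies on that cycle.
Every edge lies on some cycle, so there are no bridges.

none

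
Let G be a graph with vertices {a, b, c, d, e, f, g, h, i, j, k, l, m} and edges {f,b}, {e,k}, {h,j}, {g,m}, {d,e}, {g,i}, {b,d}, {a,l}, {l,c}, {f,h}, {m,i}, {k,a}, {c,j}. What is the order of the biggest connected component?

Starting from g we can reach g, i, m. That is one component of size 3.
Starting from a we can reach a, b, c, d, e, f, h, j, k, l. That is one component of size 10.
The largest has 10 vertices.

10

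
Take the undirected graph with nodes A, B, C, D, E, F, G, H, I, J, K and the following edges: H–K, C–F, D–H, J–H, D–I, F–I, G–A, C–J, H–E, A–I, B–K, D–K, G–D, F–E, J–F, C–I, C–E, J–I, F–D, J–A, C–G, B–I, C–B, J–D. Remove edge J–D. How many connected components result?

J and D are still connected via J-F-D, so the component count stays at 1.

1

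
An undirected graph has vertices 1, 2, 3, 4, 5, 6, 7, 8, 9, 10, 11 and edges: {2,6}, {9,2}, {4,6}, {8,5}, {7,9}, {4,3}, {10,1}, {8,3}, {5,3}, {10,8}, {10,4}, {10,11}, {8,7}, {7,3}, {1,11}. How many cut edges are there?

0

The edges on the cycle 10-1-11-10 are not bridges since each lies on that cycle.
Every edge lies on some cycle, so there are no bridges.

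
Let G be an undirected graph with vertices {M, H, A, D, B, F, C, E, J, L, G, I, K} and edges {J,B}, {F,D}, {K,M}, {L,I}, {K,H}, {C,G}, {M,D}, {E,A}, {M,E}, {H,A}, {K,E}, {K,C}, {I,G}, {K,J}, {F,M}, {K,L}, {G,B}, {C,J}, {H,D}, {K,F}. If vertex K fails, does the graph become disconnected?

Yes

Deleting K raises the number of components from 1 to 2, so K is a cut vertex.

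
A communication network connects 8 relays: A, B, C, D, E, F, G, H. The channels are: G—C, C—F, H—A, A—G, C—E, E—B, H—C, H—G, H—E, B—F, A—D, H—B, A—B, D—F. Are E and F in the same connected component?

Yes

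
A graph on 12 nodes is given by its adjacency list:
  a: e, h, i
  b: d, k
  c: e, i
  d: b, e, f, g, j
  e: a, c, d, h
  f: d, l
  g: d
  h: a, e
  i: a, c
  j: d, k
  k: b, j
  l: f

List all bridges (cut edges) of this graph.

d-e, d-f, d-g, f-l

The edges on the cycle e-c-i-a-e are not bridges since each lies on that cycle.
But removing d-f disconnects d from f; removing d-g disconnects d from g; removing l-f disconnects l from f; removing d-e disconnects d from e — these are bridges.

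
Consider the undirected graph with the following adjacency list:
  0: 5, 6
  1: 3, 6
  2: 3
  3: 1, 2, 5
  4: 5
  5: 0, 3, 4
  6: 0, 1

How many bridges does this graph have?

The edges on the cycle 0-6-1-3-5-0 are not bridges since each lies on that cycle.
But removing 5-4 disconnects 5 from 4; removing 3-2 disconnects 3 from 2 — these are bridges.
That makes 2 bridges.

2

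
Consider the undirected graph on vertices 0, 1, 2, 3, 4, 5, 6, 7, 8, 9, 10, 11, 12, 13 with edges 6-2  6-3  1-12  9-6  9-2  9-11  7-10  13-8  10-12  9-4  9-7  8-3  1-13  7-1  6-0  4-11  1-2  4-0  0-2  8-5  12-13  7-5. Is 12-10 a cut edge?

No

After removing 12-10, the path 12-1-7-10 still connects them, so the edge is not a bridge.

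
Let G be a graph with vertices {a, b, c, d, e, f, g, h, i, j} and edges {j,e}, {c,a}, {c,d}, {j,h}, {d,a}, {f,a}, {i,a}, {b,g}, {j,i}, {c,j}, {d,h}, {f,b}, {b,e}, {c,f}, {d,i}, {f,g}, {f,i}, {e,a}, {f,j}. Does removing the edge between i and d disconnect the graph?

After removing i—d, the path i-a-d still connects them, so the edge is not a bridge.

No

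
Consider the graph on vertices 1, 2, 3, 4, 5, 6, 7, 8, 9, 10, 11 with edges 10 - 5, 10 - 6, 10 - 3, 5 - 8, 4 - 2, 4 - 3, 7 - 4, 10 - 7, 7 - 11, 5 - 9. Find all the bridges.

10-5, 10-6, 11-7, 2-4, 5-8, 5-9

The edges on the cycle 10-7-4-3-10 are not bridges since each lies on that cycle.
But removing 7 - 11 disconnects 7 from 11; removing 10 - 5 disconnects 10 from 5; removing 4 - 2 disconnects 4 from 2; removing 5 - 8 disconnects 5 from 8 — these are bridges.
In total 6 edges are bridges.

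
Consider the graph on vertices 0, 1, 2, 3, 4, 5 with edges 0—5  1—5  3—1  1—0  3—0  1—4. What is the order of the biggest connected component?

2 is isolated — a component by itself.
Starting from 0 we can reach 0, 1, 3, 4, 5. That is one component of size 5.
The largest has 5 vertices.

5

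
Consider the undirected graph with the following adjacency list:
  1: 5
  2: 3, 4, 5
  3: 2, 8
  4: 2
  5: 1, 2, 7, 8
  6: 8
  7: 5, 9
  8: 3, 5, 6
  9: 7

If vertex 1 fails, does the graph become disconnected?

No

Deleting 1 leaves 1 component (was 1), so 1 is not a cut vertex.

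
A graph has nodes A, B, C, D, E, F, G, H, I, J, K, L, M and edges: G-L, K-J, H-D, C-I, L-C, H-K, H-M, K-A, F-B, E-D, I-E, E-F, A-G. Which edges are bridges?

B-F, E-F, H-M, J-K

The edges on the cycle H-K-A-G-L-C-I-E-D-H are not bridges since each lies on that cycle.
But removing K-J disconnects K from J; removing H-M disconnects H from M; removing F-B disconnects F from B; removing F-E disconnects F from E — these are bridges.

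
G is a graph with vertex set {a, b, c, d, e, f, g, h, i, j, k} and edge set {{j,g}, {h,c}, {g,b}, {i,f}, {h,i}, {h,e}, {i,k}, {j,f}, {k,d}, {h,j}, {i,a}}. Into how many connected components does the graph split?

Starting from a we can reach a, b, c, d, e, f, g, h, i, j, k. That is one component of size 11.
Total: 1 component.

1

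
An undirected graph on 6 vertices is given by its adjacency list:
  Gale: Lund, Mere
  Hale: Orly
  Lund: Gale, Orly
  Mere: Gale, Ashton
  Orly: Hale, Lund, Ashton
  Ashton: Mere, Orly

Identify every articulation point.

Orly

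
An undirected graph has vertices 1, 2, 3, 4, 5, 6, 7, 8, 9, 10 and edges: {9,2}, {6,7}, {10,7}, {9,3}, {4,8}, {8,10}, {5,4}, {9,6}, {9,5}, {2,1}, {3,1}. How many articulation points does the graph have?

1

Removing 9 increases the component count from 1 to 2, so 9 is a cut vertex.
By contrast removing 1 leaves 1 component; it is not a cut vertex. No other vertex is a cut vertex either.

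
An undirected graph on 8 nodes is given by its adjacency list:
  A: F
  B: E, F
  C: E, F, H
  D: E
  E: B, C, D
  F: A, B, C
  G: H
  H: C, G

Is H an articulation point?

Deleting H raises the number of components from 1 to 2, so H is a cut vertex.

Yes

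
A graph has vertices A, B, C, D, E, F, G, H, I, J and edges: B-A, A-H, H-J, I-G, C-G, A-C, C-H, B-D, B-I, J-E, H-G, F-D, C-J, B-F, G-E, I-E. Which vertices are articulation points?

Removing B increases the component count from 1 to 2, so B is a cut vertex.
By contrast removing F leaves 1 component; it is not a cut vertex. No other vertex is a cut vertex either.

B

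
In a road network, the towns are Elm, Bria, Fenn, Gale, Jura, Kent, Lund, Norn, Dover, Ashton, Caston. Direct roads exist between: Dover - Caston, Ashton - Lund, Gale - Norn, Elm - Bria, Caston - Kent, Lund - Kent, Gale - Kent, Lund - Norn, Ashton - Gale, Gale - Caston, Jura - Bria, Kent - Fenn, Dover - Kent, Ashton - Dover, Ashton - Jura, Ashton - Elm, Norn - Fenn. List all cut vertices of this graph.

Ashton

Removing Ashton increases the component count from 1 to 2, so Ashton is a cut vertex.
By contrast removing Elm leaves 1 component; it is not a cut vertex. No other vertex is a cut vertex either.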